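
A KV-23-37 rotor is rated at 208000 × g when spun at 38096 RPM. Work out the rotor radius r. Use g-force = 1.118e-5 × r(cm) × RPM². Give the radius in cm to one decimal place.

≈ 12.8 cm

RCF = 1.118 × 10⁻⁵ × r × N²
208000 = 1.118 × 10⁻⁵ × r × (38096)²
r = 208000 / (1.118 × 10⁻⁵ × 1,451,305,216) = 208000 / 16225.59 ≈ 12.819 cm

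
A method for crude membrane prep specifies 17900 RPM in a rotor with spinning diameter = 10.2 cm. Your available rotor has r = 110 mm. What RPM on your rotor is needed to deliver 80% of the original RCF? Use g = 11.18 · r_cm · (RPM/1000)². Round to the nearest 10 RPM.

≈ 10900 RPM

Original rotor: r = 10.2 / 2 = 5.1 cm
RCF_original = 11.18 × 5.1 × (17.9)² = 11.18 × 5.1 × 320.41 ≈ 18,269.1 × g
Target RCF = 0.8 × 18,269.1 ≈ 14,615.3 × g
Your rotor: r = 110 mm = 11.0 cm
14,615.3 = 11.18 × 11 × (N/1000)²
(N/1000)² = 14,615.3 / 122.98 = 118.8429
N = 1000 × √118.8429 ≈ 10,901.5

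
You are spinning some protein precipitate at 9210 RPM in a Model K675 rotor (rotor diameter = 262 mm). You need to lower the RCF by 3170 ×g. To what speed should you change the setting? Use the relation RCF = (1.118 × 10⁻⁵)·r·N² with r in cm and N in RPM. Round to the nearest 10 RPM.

r = 262 mm / 2 = 131 mm = 13.1 cm
Current RCF = 1.118 × 10⁻⁵ × 13.1 × (9210)² = 1.118 × 10⁻⁵ × 13.1 × 84,824,100 ≈ 12,423.2 × g
Target RCF = 12,423.2 − 3,170 = 9,253.2 × g
N² = 9,253.2 / (14.6458 × 10⁻⁵) = 63,179,888
N ≈ √63,179,888 ≈ 7,948.6

7950 RPM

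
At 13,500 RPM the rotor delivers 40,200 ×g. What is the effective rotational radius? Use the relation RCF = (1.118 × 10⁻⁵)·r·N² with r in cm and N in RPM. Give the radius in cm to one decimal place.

r ≈ 19.7 cm

RCF = 1.118 × 10⁻⁵ × r × N²
40200 = 1.118 × 10⁻⁵ × r × (13500)²
r = 40200 / (1.118 × 10⁻⁵ × 182,250,000) = 40200 / 2037.555 ≈ 19.730 cm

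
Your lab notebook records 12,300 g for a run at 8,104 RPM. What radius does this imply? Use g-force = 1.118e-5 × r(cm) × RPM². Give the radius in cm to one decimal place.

16.8 cm

12300 = 1.118 × 10⁻⁵ × r × (8104)²
r = 12300 / (1.118 × 10⁻⁵ × 65,674,816) = 12300 / 734.2444 ≈ 16.752 cm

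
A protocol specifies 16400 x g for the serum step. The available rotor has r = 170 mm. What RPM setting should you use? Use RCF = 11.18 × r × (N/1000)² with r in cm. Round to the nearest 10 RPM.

9290 RPM

r = 170 mm = 17.0 cm
16,400 = 11.18 × 17 × (N/1000)²
(N/1000)² = 16,400 / 190.06 = 86.28854
N = 1000 × √86.28854 ≈ 9,289.2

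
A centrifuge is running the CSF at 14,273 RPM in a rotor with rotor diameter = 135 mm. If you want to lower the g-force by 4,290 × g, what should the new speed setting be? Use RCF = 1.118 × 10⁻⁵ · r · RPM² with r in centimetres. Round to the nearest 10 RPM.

r = 135 mm / 2 = 67.5 mm = 6.75 cm
Current RCF = 1.118 × 10⁻⁵ × 6.75 × (14273)² = 1.118 × 10⁻⁵ × 6.75 × 203,718,529 ≈ 15,373.6 × g
Target RCF = 15,373.6 − 4,290 = 11,083.6 × g
N² = 11,083.6 / (7.5465 × 10⁻⁵) = 146,870,735
N ≈ √146,870,735 ≈ 12,119.0

12120 RPM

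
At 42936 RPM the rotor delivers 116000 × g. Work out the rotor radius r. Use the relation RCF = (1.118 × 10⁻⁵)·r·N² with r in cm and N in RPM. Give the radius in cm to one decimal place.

r ≈ 5.6 cm

116000 = 1.118 × 10⁻⁵ × r × (42936)²
r = 116000 / (1.118 × 10⁻⁵ × 1,843,500,096) = 116000 / 20610.33 ≈ 5.628 cm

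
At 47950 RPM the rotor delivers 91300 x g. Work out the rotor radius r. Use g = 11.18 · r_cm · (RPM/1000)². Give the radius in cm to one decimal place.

RCF = 11.18 × r × (N/1000)²
91300 = 11.18 × r × (47.95)²
r = 91300 / (11.18 × 2299.2025) = 91300 / 25705.08 ≈ 3.552 cm

3.6 cm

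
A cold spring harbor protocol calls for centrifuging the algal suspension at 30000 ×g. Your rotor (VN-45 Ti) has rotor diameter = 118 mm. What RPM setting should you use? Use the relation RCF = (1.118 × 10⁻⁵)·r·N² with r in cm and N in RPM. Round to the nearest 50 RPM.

r = 118 mm / 2 = 59 mm = 5.9 cm
30,000 = 1.118 × 10⁻⁵ × 5.9 × N²
N² = 30,000 / (6.5962 × 10⁻⁵) = 454,807,313
N ≈ √454,807,313 ≈ 21,326.2

21350 RPM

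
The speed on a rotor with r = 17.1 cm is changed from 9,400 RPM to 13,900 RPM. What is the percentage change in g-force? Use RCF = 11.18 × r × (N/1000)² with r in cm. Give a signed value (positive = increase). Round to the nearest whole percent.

+119%

RCF ∝ N², so the ratio is (13900/9400)² = (1.478723)² = 2.1866.
Change = 2.1866 − 1 = +1.1866 → +118.7%.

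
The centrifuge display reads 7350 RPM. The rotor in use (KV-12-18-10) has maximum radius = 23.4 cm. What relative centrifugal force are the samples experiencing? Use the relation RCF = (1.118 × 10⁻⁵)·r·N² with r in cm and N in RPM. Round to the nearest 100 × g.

RCF = 1.118 × 10⁻⁵ × r × N²
RCF = 1.118 × 10⁻⁵ × 23.4 × (7350)² = 1.118 × 10⁻⁵ × 23.4 × 54,022,500 ≈ 14,132.9 × g

RCF ≈ 14100 g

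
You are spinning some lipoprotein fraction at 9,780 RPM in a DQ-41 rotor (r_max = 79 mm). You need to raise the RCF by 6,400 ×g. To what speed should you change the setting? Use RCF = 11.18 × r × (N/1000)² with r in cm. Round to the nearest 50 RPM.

12950 RPM

r = 79 mm = 7.9 cm
Current RCF = 11.18 × 7.9 × (9.78)² = 11.18 × 7.9 × 95.6484 ≈ 8,447.9 × g
Target RCF = 8,447.9 + 6,400 = 14,847.9 × g
(N/1000)² = 14,847.9 / 88.322 = 168.111
N = 1000 × √168.111 ≈ 12,965.8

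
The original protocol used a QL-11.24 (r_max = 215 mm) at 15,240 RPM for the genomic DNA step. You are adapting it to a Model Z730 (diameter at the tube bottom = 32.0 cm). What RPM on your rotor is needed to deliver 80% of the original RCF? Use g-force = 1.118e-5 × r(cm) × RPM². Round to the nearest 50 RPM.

Original rotor: r = 215 mm = 21.5 cm
RCF_original = 1.118 × 10⁻⁵ × 21.5 × (15240)² = 1.118 × 10⁻⁵ × 21.5 × 232,257,600 ≈ 55,827.8 × g
Target RCF = 0.8 × 55,827.8 ≈ 44,662.2 × g
Your rotor: r = 32.0 / 2 = 16 cm
44,662.2 = 1.118 × 10⁻⁵ × 16 × N²
N² = 44,662.2 / (17.888 × 10⁻⁵) = 249,676,878
N ≈ √249,676,878 ≈ 15,801.2

≈ 15800 RPM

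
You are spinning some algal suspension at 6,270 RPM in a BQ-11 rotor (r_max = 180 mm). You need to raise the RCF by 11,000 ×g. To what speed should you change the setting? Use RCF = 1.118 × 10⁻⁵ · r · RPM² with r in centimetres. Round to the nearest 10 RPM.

≈ 9690 RPM

r = 180 mm = 18.0 cm
Current RCF = 1.118 × 10⁻⁵ × 18 × (6270)² = 1.118 × 10⁻⁵ × 18 × 39,312,900 ≈ 7,911.3 × g
Target RCF = 7,911.3 + 11,000 = 18,911.3 × g
N² = 18,911.3 / (20.124 × 10⁻⁵) = 93,973,862
N ≈ √93,973,862 ≈ 9,694.0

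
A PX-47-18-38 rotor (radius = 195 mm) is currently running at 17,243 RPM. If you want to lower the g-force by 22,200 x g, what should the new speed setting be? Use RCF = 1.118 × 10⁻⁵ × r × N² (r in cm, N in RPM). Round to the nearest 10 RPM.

r = 195 mm = 19.5 cm
Current RCF = 1.118 × 10⁻⁵ × 19.5 × (17243)² = 1.118 × 10⁻⁵ × 19.5 × 297,321,049 ≈ 64,819 × g
Target RCF = 64,819 − 22,200 = 42,619 × g
N² = 42,619 / (21.801 × 10⁻⁵) = 195,491,033
N ≈ √195,491,033 ≈ 13,981.8

≈ 13980 RPM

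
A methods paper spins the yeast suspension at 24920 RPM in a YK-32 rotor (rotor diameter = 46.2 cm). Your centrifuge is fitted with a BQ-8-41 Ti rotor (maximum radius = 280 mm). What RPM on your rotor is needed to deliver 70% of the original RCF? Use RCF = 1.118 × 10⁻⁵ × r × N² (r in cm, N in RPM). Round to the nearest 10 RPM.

≈ 18940 RPM

Original rotor: r = 46.2 / 2 = 23.1 cm
RCF = 1.118 × 10⁻⁵ × r × N²
RCF_original = 1.118 × 10⁻⁵ × 23.1 × (24920)² = 1.118 × 10⁻⁵ × 23.1 × 621,006,400 ≈ 160,379.9 × g
Target RCF = 0.7 × 160,379.9 ≈ 112,265.9 × g
Your rotor: r = 280 mm = 28.0 cm
112,265.9 = 1.118 × 10⁻⁵ × 28 × N²
N² = 112,265.9 / (31.304 × 10⁻⁵) = 358,631,165
N ≈ √358,631,165 ≈ 18,937.6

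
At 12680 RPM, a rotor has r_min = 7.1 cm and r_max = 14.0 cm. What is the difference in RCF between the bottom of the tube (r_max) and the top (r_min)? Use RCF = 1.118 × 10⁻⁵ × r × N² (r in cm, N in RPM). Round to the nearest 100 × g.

12400 × g

ΔRCF = 1.118 × 10⁻⁵ × (r_max − r_min) × N² = 1.118 × 10⁻⁵ × 6.9 × 160,782,400 ≈ 12,403.1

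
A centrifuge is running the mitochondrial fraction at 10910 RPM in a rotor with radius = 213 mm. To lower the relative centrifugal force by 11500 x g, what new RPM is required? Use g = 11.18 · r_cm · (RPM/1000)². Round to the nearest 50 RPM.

8400 RPM

r = 213 mm = 21.3 cm
Current RCF = 11.18 × 21.3 × (10.91)² = 11.18 × 21.3 × 119.0281 ≈ 28,344.6 × g
Target RCF = 28,344.6 − 11,500 = 16,844.6 × g
(N/1000)² = 16,844.6 / 238.134 = 70.7358
N = 1000 × √70.7358 ≈ 8,410.5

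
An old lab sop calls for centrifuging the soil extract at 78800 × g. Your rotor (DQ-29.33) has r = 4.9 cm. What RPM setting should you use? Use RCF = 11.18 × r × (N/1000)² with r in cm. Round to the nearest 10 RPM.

RCF = 11.18 × r × (N/1000)²
78,800 = 11.18 × 4.9 × (N/1000)²
(N/1000)² = 78,800 / 54.782 = 1438.429
N = 1000 × √1438.429 ≈ 37,926.6

N ≈ 37930 RPM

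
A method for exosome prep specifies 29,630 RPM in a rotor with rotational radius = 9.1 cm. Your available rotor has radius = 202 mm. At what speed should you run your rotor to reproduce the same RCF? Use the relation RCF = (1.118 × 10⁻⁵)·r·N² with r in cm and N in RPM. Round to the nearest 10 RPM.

19890 RPM

RCF_original = 1.118 × 10⁻⁵ × 9.1 × (29630)² = 1.118 × 10⁻⁵ × 9.1 × 877,936,900 ≈ 89,319.5 × g
Your rotor: r = 202 mm = 20.2 cm
89,319.5 = 1.118 × 10⁻⁵ × 20.2 × N²
N² = 89,319.5 / (22.5836 × 10⁻⁵) = 395,506,031
N ≈ √395,506,031 ≈ 19,887.3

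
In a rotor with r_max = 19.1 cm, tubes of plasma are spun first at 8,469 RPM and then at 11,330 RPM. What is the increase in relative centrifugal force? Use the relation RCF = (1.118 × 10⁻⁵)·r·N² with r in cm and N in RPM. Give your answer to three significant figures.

12100 ×g

RCF₁ = 1.118 × 10⁻⁵ × 19.1 × (8469)² = 1.118 × 10⁻⁵ × 19.1 × 71,723,961 ≈ 15,315.8 × g
RCF₂ = 1.118 × 10⁻⁵ × 19.1 × (11330)² = 1.118 × 10⁻⁵ × 19.1 × 128,368,900 ≈ 27,411.6 × g
Increase = 27,411.6 − 15,315.8 = 12,095.8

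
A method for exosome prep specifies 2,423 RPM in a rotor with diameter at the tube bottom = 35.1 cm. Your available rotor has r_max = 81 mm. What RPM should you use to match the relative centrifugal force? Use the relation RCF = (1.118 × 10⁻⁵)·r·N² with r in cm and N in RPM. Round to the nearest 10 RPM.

≈ 3570 RPM

Original rotor: r = 35.1 / 2 = 17.55 cm
RCF_original = 1.118 × 10⁻⁵ × 17.55 × (2423)² = 1.118 × 10⁻⁵ × 17.55 × 5,870,929 ≈ 1,151.9 × g
Your rotor: r = 81 mm = 8.1 cm
1,151.9 = 1.118 × 10⁻⁵ × 8.1 × N²
N² = 1,151.9 / (9.0558 × 10⁻⁵) = 12,720,025
N ≈ √12,720,025 ≈ 3,566.5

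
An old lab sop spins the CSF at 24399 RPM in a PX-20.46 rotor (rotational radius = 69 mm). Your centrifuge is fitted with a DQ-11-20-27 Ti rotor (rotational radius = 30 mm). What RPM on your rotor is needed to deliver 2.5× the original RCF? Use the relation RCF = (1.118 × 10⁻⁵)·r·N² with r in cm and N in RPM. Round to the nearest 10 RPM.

Original rotor: r = 69 mm = 6.9 cm
RCF = 1.118 × 10⁻⁵ × r × N²
RCF_original = 1.118 × 10⁻⁵ × 6.9 × (24399)² = 1.118 × 10⁻⁵ × 6.9 × 595,311,201 ≈ 45,923.5 × g
Target RCF = 2.5 × 45,923.5 ≈ 114,808.8 × g
Your rotor: r = 30 mm = 3.0 cm
114,808.8 = 1.118 × 10⁻⁵ × 3 × N²
N² = 114,808.8 / (3.354 × 10⁻⁵) = 3,423,041,145
N ≈ √3,423,041,145 ≈ 58,506.8

58510 RPM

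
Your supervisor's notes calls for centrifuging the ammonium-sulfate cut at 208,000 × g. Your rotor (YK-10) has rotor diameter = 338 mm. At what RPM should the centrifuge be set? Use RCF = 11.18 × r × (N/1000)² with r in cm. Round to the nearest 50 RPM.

≈ 33200 RPM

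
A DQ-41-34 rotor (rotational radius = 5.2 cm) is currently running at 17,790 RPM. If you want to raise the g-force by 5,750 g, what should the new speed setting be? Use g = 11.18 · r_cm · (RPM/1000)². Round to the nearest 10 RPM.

N₂ ≈ 20380 RPM

Current RCF = 11.18 × 5.2 × (17.79)² = 11.18 × 5.2 × 316.4841 ≈ 18,399.1 × g
Target RCF = 18,399.1 + 5,750 = 24,149.1 × g
(N/1000)² = 24,149.1 / 58.136 = 415.3898
N = 1000 × √415.3898 ≈ 20,381.1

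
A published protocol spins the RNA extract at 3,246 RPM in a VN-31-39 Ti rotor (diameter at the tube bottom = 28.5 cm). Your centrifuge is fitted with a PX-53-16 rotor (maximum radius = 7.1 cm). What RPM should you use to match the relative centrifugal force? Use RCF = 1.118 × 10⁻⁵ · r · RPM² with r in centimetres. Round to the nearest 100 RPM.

4600 RPM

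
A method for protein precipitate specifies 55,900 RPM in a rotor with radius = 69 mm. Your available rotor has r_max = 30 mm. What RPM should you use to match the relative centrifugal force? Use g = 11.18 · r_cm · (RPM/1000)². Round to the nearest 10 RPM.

84780 RPM

Original rotor: r = 69 mm = 6.9 cm
RCF_original = 11.18 × 6.9 × (55.9)² = 11.18 × 6.9 × 3,124.81 ≈ 241,054.1 × g
Your rotor: r = 30 mm = 3.0 cm
241,054.1 = 11.18 × 3 × (N/1000)²
(N/1000)² = 241,054.1 / 33.54 = 7187.063
N = 1000 × √7187.063 ≈ 84,776.5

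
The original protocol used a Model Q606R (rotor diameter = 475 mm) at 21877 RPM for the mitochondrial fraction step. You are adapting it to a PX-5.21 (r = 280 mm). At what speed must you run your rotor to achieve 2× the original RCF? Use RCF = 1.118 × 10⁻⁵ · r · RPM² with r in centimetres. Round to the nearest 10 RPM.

Original rotor: r = 475 mm / 2 = 237.5 mm = 23.75 cm
RCF_original = 1.118 × 10⁻⁵ × 23.75 × (21877)² = 1.118 × 10⁻⁵ × 23.75 × 478,603,129 ≈ 127,081.1 × g
Target RCF = 2 × 127,081.1 ≈ 254,162.2 × g
Your rotor: r = 280 mm = 28.0 cm
254,162.2 = 1.118 × 10⁻⁵ × 28 × N²
N² = 254,162.2 / (31.304 × 10⁻⁵) = 811,916,049
N ≈ √811,916,049 ≈ 28,494.1

≈ 28490 RPM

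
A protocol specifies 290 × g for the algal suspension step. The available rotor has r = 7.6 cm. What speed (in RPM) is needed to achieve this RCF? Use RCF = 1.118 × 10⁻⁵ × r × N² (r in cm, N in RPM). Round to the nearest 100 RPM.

≈ 1800 RPM

290 = 1.118 × 10⁻⁵ × 7.6 × N²
N² = 290 / (8.4968 × 10⁻⁵) = 3,413,050
N ≈ √3,413,050 ≈ 1,847.4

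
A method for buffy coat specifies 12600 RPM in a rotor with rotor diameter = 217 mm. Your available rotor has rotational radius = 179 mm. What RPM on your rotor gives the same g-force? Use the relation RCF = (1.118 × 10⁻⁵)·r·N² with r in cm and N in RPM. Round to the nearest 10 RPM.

≈ 9810 RPM

Original rotor: r = 217 mm / 2 = 108.5 mm = 10.85 cm
RCF_original = 1.118 × 10⁻⁵ × 10.85 × (12600)² = 1.118 × 10⁻⁵ × 10.85 × 158,760,000 ≈ 19,258.1 × g
Your rotor: r = 179 mm = 17.9 cm
19,258.1 = 1.118 × 10⁻⁵ × 17.9 × N²
N² = 19,258.1 / (20.0122 × 10⁻⁵) = 96,231,799
N ≈ √96,231,799 ≈ 9,809.8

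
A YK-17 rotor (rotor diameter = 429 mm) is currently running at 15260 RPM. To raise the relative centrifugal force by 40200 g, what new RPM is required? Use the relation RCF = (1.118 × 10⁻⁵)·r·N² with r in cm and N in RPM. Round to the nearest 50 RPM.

20000 RPM

r = 429 mm / 2 = 214.5 mm = 21.45 cm
Current RCF = 1.118 × 10⁻⁵ × 21.45 × (15260)² = 1.118 × 10⁻⁵ × 21.45 × 232,867,600 ≈ 55,844.2 × g
Target RCF = 55,844.2 + 40,200 = 96,044.2 × g
N² = 96,044.2 / (23.9811 × 10⁻⁵) = 400,499,560
N ≈ √400,499,560 ≈ 20,012.5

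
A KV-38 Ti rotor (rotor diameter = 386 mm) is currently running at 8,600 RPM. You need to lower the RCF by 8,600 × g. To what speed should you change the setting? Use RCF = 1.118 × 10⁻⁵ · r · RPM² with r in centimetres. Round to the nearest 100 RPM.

≈ 5800 RPM

r = 386 mm / 2 = 193 mm = 19.3 cm
Current RCF = 1.118 × 10⁻⁵ × 19.3 × (8600)² = 1.118 × 10⁻⁵ × 19.3 × 73,960,000 ≈ 15,958.6 × g
Target RCF = 15,958.6 − 8,600 = 7,358.6 × g
N² = 7,358.6 / (21.5774 × 10⁻⁵) = 34,103,275
N ≈ √34,103,275 ≈ 5,839.8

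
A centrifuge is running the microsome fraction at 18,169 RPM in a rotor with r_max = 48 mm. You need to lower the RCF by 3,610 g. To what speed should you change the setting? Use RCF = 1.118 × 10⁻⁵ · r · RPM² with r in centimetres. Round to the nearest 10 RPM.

≈ 16210 RPM

r = 48 mm = 4.8 cm
Current RCF = 1.118 × 10⁻⁵ × 4.8 × (18169)² = 1.118 × 10⁻⁵ × 4.8 × 330,112,561 ≈ 17,715.2 × g
Target RCF = 17,715.2 − 3,610 = 14,105.2 × g
N² = 14,105.2 / (5.3664 × 10⁻⁵) = 262,842,874
N ≈ √262,842,874 ≈ 16,212.4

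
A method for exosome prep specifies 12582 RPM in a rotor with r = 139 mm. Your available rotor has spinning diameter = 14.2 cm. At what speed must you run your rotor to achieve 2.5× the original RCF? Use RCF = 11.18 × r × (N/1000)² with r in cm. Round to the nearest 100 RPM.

Original rotor: r = 139 mm = 13.9 cm
RCF = 11.18 × r × (N/1000)²
RCF_original = 11.18 × 13.9 × (12.582)² = 11.18 × 13.9 × 158.306724 ≈ 24,601.2 × g
Target RCF = 2.5 × 24,601.2 ≈ 61,503 × g
Your rotor: r = 14.2 / 2 = 7.1 cm
61,503 = 11.18 × 7.1 × (N/1000)²
(N/1000)² = 61,503 / 79.378 = 774.8117
N = 1000 × √774.8117 ≈ 27,835.4

≈ 27800 RPM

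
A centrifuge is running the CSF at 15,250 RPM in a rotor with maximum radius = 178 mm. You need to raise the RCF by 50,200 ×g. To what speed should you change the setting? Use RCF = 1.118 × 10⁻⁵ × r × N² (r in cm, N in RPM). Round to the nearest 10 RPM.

r = 178 mm = 17.8 cm
Current RCF = 1.118 × 10⁻⁵ × 17.8 × (15250)² = 1.118 × 10⁻⁵ × 17.8 × 232,562,500 ≈ 46,280.9 × g
Target RCF = 46,280.9 + 50,200 = 96,480.9 × g
N² = 96,480.9 / (19.9004 × 10⁻⁵) = 484,818,898
N ≈ √484,818,898 ≈ 22,018.6

N₂ ≈ 22020 RPM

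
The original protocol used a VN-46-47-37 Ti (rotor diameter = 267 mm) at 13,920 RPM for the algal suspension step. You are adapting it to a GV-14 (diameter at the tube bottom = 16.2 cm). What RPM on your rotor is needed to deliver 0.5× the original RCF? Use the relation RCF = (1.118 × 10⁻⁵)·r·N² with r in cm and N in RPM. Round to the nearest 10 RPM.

Original rotor: r = 267 mm / 2 = 133.5 mm = 13.35 cm
RCF_original = 1.118 × 10⁻⁵ × 13.35 × (13920)² = 1.118 × 10⁻⁵ × 13.35 × 193,766,400 ≈ 28,920.2 × g
Target RCF = 0.5 × 28,920.2 ≈ 14,460.1 × g
Your rotor: r = 16.2 / 2 = 8.1 cm
14,460.1 = 1.118 × 10⁻⁵ × 8.1 × N²
N² = 14,460.1 / (9.0558 × 10⁻⁵) = 159,677,776
N ≈ √159,677,776 ≈ 12,636.4

≈ 12640 RPM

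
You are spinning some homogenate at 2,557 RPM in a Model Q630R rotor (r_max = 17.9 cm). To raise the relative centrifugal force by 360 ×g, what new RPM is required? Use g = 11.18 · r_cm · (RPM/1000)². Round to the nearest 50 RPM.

N₂ ≈ 2900 RPM

Current RCF = 11.18 × 17.9 × (2.557)² = 11.18 × 17.9 × 6.538249 ≈ 1,308.4 × g
Target RCF = 1,308.4 + 360 = 1,668.4 × g
(N/1000)² = 1,668.4 / 200.122 = 8.336914
N = 1000 × √8.336914 ≈ 2,887.4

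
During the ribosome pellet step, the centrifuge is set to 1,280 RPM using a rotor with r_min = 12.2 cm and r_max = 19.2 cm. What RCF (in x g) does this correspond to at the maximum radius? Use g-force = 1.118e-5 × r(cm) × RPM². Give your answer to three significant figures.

≈ 352 x g

Use r_max = 19.2 cm.
RCF = 1.118 × 10⁻⁵ × r × N²
RCF = 1.118 × 10⁻⁵ × 19.2 × (1280)² = 1.118 × 10⁻⁵ × 19.2 × 1,638,400 ≈ 351.7 × g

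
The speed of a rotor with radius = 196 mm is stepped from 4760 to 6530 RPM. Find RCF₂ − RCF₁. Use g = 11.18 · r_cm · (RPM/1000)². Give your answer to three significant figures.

4380 x g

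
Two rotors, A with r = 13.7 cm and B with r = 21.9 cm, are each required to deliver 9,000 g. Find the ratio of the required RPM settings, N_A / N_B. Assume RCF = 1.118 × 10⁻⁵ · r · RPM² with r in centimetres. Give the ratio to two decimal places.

1.26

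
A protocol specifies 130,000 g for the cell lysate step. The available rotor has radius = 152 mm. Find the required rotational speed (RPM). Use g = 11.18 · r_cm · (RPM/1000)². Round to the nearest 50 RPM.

r = 152 mm = 15.2 cm
RCF = 11.18 × r × (N/1000)²
130,000 = 11.18 × 15.2 × (N/1000)²
(N/1000)² = 130,000 / 169.936 = 764.9939
N = 1000 × √764.9939 ≈ 27,658.5

N ≈ 27650 RPM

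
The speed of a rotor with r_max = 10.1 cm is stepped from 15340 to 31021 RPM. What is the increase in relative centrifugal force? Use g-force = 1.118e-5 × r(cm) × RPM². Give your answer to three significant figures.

RCF₁ = 1.118 × 10⁻⁵ × 10.1 × (15340)² = 1.118 × 10⁻⁵ × 10.1 × 235,315,600 ≈ 26,571.4 × g
RCF₂ = 1.118 × 10⁻⁵ × 10.1 × (31021)² = 1.118 × 10⁻⁵ × 10.1 × 962,302,441 ≈ 108,661.3 × g
Increase = 108,661.3 − 26,571.4 = 82,089.9

≈ 82100 x g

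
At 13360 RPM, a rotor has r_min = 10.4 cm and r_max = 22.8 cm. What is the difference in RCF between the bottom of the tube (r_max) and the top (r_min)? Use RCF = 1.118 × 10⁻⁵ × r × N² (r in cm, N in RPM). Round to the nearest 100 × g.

RCF_max = 1.118 × 10⁻⁵ × 22.8 × (13360)² = 1.118 × 10⁻⁵ × 22.8 × 178,489,600 ≈ 45,497.7 × g
RCF_min = 1.118 × 10⁻⁵ × 10.4 × (13360)² = 1.118 × 10⁻⁵ × 10.4 × 178,489,600 ≈ 20,753.3 × g
ΔRCF = 45,497.7 − 20,753.3 = 24,744.4

24700 x g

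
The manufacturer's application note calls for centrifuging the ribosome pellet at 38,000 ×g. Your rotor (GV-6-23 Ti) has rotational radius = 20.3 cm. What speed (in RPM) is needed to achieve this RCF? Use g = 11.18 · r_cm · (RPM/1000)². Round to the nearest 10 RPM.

38,000 = 11.18 × 20.3 × (N/1000)²
(N/1000)² = 38,000 / 226.954 = 167.4348
N = 1000 × √167.4348 ≈ 12,939.7

N ≈ 12940 RPM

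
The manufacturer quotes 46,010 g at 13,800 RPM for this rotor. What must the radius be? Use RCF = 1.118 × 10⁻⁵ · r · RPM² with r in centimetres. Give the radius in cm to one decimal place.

46010 = 1.118 × 10⁻⁵ × r × (13800)²
r = 46010 / (1.118 × 10⁻⁵ × 190,440,000) = 46010 / 2129.119 ≈ 21.610 cm

21.6 cm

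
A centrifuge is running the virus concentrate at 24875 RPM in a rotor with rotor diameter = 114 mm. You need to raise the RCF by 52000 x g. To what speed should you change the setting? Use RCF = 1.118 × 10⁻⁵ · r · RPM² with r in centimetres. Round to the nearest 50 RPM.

r = 114 mm / 2 = 57 mm = 5.7 cm
Current RCF = 1.118 × 10⁻⁵ × 5.7 × (24875)² = 1.118 × 10⁻⁵ × 5.7 × 618,765,625 ≈ 39,431.5 × g
Target RCF = 39,431.5 + 52,000 = 91,431.5 × g
N² = 91,431.5 / (6.3726 × 10⁻⁵) = 1,434,759,753
N ≈ √1,434,759,753 ≈ 37,878.2

≈ 37900 RPM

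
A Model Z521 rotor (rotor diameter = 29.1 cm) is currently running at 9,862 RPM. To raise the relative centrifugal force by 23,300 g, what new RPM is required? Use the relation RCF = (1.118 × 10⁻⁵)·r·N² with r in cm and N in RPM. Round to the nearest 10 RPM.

15510 RPM

r = 29.1 / 2 = 14.55 cm
Current RCF = 1.118 × 10⁻⁵ × 14.55 × (9862)² = 1.118 × 10⁻⁵ × 14.55 × 97,259,044 ≈ 15,821 × g
Target RCF = 15,821 + 23,300 = 39,121 × g
N² = 39,121 / (16.2669 × 10⁻⁵) = 240,494,501
N ≈ √240,494,501 ≈ 15,507.9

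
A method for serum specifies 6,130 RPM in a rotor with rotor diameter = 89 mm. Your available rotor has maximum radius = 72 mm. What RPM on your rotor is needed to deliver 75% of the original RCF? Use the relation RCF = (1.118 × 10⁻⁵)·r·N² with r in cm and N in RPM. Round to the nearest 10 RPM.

4170 RPM

Original rotor: r = 89 mm / 2 = 44.5 mm = 4.45 cm
RCF_original = 1.118 × 10⁻⁵ × 4.45 × (6130)² = 1.118 × 10⁻⁵ × 4.45 × 37,576,900 ≈ 1,869.5 × g
Target RCF = 0.75 × 1,869.5 ≈ 1,402.1 × g
Your rotor: r = 72 mm = 7.2 cm
1,402.1 = 1.118 × 10⁻⁵ × 7.2 × N²
N² = 1,402.1 / (8.0496 × 10⁻⁵) = 17,418,257
N ≈ √17,418,257 ≈ 4,173.5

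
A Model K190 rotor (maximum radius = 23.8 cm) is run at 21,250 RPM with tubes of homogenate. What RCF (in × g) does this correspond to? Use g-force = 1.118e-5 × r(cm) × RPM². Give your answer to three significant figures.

≈ 120000 × g

RCF = 1.118 × 10⁻⁵ × r × N²
RCF = 1.118 × 10⁻⁵ × 23.8 × (21250)² = 1.118 × 10⁻⁵ × 23.8 × 451,562,500 ≈ 120,153.6 × g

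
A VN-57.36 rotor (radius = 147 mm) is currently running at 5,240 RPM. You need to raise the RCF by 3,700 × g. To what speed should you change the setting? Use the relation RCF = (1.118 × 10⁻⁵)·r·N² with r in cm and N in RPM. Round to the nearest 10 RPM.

r = 147 mm = 14.7 cm
Current RCF = 1.118 × 10⁻⁵ × 14.7 × (5240)² = 1.118 × 10⁻⁵ × 14.7 × 27,457,600 ≈ 4,512.5 × g
Target RCF = 4,512.5 + 3,700 = 8,212.5 × g
N² = 8,212.5 / (16.4346 × 10⁻⁵) = 49,970,793
N ≈ √49,970,793 ≈ 7,069.0

≈ 7070 RPM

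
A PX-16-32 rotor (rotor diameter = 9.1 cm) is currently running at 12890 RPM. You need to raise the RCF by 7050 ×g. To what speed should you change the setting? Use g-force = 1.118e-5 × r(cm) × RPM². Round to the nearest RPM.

r = 9.1 / 2 = 4.55 cm
Current RCF = 1.118 × 10⁻⁵ × 4.55 × (12890)² = 1.118 × 10⁻⁵ × 4.55 × 166,152,100 ≈ 8,452 × g
Target RCF = 8,452 + 7,050 = 15,502 × g
N² = 15,502 / (5.0869 × 10⁻⁵) = 304,743,557
N ≈ √304,743,557 ≈ 17,456.9

17457 RPM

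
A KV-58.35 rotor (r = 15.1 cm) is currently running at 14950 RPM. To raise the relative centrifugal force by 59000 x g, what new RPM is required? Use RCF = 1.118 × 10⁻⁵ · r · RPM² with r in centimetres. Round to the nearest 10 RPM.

23940 RPM

Current RCF = 1.118 × 10⁻⁵ × 15.1 × (14950)² = 1.118 × 10⁻⁵ × 15.1 × 223,502,500 ≈ 37,731.2 × g
Target RCF = 37,731.2 + 59,000 = 96,731.2 × g
N² = 96,731.2 / (16.8818 × 10⁻⁵) = 572,991,032
N ≈ √572,991,032 ≈ 23,937.2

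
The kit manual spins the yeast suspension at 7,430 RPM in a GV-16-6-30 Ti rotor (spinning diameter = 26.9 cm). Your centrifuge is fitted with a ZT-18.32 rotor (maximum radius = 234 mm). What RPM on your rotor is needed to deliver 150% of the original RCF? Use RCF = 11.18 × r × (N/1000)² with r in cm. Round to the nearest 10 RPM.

6900 RPM

Original rotor: r = 26.9 / 2 = 13.45 cm
RCF_original = 11.18 × 13.45 × (7.43)² = 11.18 × 13.45 × 55.2049 ≈ 8,301.2 × g
Target RCF = 1.5 × 8,301.2 ≈ 12,451.8 × g
Your rotor: r = 234 mm = 23.4 cm
12,451.8 = 11.18 × 23.4 × (N/1000)²
(N/1000)² = 12,451.8 / 261.612 = 47.59644
N = 1000 × √47.59644 ≈ 6,899.0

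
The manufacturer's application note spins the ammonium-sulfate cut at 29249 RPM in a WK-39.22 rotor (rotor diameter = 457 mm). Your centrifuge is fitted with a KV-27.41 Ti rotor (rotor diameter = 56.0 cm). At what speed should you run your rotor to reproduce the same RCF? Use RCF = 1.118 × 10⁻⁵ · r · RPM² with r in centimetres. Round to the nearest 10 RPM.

≈ 26420 RPM

Original rotor: r = 457 mm / 2 = 228.5 mm = 22.85 cm
RCF_original = 1.118 × 10⁻⁵ × 22.85 × (29249)² = 1.118 × 10⁻⁵ × 22.85 × 855,504,001 ≈ 218,549.6 × g
Your rotor: r = 56.0 / 2 = 28 cm
218,549.6 = 1.118 × 10⁻⁵ × 28 × N²
N² = 218,549.6 / (31.304 × 10⁻⁵) = 698,152,313
N ≈ √698,152,313 ≈ 26,422.6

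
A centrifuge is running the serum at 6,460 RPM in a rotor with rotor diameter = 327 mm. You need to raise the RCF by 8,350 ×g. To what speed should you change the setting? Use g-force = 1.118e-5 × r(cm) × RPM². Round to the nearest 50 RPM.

N₂ ≈ 9350 RPM

r = 327 mm / 2 = 163.5 mm = 16.35 cm
Current RCF = 1.118 × 10⁻⁵ × 16.35 × (6460)² = 1.118 × 10⁻⁵ × 16.35 × 41,731,600 ≈ 7,628.2 × g
Target RCF = 7,628.2 + 8,350 = 15,978.2 × g
N² = 15,978.2 / (18.2793 × 10⁻⁵) = 87,411,444
N ≈ √87,411,444 ≈ 9,349.4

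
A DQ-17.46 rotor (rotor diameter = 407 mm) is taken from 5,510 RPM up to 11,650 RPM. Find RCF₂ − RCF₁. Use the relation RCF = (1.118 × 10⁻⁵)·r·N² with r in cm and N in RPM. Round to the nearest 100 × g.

r = 407 mm / 2 = 203.5 mm = 20.35 cm
RCF₁ = 1.118 × 10⁻⁵ × 20.35 × (5510)² = 1.118 × 10⁻⁵ × 20.35 × 30,360,100 ≈ 6,907.3 × g
RCF₂ = 1.118 × 10⁻⁵ × 20.35 × (11650)² = 1.118 × 10⁻⁵ × 20.35 × 135,722,500 ≈ 30,878.6 × g
Increase = 30,878.6 − 6,907.3 = 23,971.3

24000 ×g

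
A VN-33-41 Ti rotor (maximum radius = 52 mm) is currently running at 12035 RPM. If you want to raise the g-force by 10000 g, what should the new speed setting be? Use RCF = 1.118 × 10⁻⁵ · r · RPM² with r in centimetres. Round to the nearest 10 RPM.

≈ 17800 RPM

r = 52 mm = 5.2 cm
Current RCF = 1.118 × 10⁻⁵ × 5.2 × (12035)² = 1.118 × 10⁻⁵ × 5.2 × 144,841,225 ≈ 8,420.5 × g
Target RCF = 8,420.5 + 10,000 = 18,420.5 × g
N² = 18,420.5 / (5.8136 × 10⁻⁵) = 316,851,865
N ≈ √316,851,865 ≈ 17,800.3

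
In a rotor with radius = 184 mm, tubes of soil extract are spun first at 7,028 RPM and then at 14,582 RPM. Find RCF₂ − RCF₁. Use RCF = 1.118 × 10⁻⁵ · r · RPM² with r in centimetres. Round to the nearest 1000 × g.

r = 184 mm = 18.4 cm
RCF₁ = 1.118 × 10⁻⁵ × 18.4 × (7028)² = 1.118 × 10⁻⁵ × 18.4 × 49,392,784 ≈ 10,160.7 × g
RCF₂ = 1.118 × 10⁻⁵ × 18.4 × (14582)² = 1.118 × 10⁻⁵ × 18.4 × 212,634,724 ≈ 43,741.5 × g
Increase = 43,741.5 − 10,160.7 = 33,580.8

34000 g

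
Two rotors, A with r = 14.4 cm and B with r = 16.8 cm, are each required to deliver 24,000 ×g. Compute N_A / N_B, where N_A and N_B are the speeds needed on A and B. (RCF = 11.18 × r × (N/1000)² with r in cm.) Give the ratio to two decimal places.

At fixed RCF, N ∝ 1/√r, so N_A/N_B = √(r_B/r_A) = √(16.8/14.4) = √1.166667 = 1.0801.

1.08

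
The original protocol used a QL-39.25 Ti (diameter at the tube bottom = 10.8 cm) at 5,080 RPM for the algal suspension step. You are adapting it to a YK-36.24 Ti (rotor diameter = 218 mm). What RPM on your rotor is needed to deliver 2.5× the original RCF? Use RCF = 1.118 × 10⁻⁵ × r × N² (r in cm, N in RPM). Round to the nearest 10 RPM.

≈ 5650 RPM

Original rotor: r = 10.8 / 2 = 5.4 cm
RCF_original = 1.118 × 10⁻⁵ × 5.4 × (5080)² = 1.118 × 10⁻⁵ × 5.4 × 25,806,400 ≈ 1,558 × g
Target RCF = 2.5 × 1,558 ≈ 3,895 × g
Your rotor: r = 218 mm / 2 = 109 mm = 10.9 cm
3,895 = 1.118 × 10⁻⁵ × 10.9 × N²
N² = 3,895 / (12.1862 × 10⁻⁵) = 31,962,384
N ≈ √31,962,384 ≈ 5,653.5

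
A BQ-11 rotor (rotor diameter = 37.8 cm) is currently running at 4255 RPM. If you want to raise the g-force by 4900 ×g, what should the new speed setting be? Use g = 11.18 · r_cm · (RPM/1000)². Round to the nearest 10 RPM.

≈ 6430 RPM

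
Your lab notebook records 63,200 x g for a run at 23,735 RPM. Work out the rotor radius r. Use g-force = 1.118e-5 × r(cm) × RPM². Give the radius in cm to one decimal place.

63200 = 1.118 × 10⁻⁵ × r × (23735)²
r = 63200 / (1.118 × 10⁻⁵ × 563,350,225) = 63200 / 6298.256 ≈ 10.035 cm

≈ 10.0 cm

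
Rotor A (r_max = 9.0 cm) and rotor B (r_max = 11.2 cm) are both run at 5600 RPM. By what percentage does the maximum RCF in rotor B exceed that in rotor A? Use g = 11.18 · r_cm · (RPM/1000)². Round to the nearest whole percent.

At equal RPM, RCF scales linearly with r: ratio = 11.2 / 9.0 = 1.2444.
So rotor B delivers 24.4% more g-force.

24%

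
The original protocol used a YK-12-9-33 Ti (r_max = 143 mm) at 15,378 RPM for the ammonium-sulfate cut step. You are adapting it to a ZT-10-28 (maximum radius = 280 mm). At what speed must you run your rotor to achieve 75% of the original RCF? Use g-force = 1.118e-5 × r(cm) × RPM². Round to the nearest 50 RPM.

≈ 9500 RPM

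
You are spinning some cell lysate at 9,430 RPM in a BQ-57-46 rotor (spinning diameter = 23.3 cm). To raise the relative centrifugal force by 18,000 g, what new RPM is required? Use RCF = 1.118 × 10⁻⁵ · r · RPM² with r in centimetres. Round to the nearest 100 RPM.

15100 RPM

r = 23.3 / 2 = 11.65 cm
Current RCF = 1.118 × 10⁻⁵ × 11.65 × (9430)² = 1.118 × 10⁻⁵ × 11.65 × 88,924,900 ≈ 11,582.2 × g
Target RCF = 11,582.2 + 18,000 = 29,582.2 × g
N² = 29,582.2 / (13.0247 × 10⁻⁵) = 227,123,849
N ≈ √227,123,849 ≈ 15,070.6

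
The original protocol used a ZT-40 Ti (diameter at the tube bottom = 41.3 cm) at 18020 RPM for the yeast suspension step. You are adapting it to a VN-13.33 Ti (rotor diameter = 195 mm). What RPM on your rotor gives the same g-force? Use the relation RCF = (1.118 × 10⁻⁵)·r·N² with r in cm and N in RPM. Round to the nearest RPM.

≈ 26225 RPM

Original rotor: r = 41.3 / 2 = 20.65 cm
RCF_original = 1.118 × 10⁻⁵ × 20.65 × (18020)² = 1.118 × 10⁻⁵ × 20.65 × 324,720,400 ≈ 74,967.2 × g
Your rotor: r = 195 mm / 2 = 97.5 mm = 9.75 cm
74,967.2 = 1.118 × 10⁻⁵ × 9.75 × N²
N² = 74,967.2 / (10.9005 × 10⁻⁵) = 687,740,929
N ≈ √687,740,929 ≈ 26,224.8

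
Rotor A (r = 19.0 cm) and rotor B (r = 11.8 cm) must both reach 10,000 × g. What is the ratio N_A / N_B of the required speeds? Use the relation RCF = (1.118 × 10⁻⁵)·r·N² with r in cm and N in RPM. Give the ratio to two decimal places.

At fixed RCF, N ∝ 1/√r, so N_A/N_B = √(r_B/r_A) = √(11.8/19.0) = √0.621053 = 0.7881.

0.79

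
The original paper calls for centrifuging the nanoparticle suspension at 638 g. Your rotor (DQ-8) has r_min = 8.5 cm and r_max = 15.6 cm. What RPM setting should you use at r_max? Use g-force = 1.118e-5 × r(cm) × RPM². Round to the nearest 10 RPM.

Use r_max = 15.6 cm.
638 = 1.118 × 10⁻⁵ × 15.6 × N²
N² = 638 / (17.4408 × 10⁻⁵) = 3,658,089
N ≈ √3,658,089 ≈ 1,912.6

N ≈ 1910 RPM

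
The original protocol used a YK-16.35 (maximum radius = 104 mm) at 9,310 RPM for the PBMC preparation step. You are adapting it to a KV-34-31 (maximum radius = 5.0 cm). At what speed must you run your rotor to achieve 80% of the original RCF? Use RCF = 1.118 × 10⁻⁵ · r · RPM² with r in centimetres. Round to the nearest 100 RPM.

Original rotor: r = 104 mm = 10.4 cm
RCF_original = 1.118 × 10⁻⁵ × 10.4 × (9310)² = 1.118 × 10⁻⁵ × 10.4 × 86,676,100 ≈ 10,078 × g
Target RCF = 0.8 × 10,078 ≈ 8,062.4 × g
8,062.4 = 1.118 × 10⁻⁵ × 5 × N²
N² = 8,062.4 / (5.59 × 10⁻⁵) = 144,228,980
N ≈ √144,228,980 ≈ 12,009.5

12000 RPM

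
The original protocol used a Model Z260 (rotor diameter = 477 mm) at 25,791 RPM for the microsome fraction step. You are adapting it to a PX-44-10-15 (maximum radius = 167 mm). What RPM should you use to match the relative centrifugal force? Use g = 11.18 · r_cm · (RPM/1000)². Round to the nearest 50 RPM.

Original rotor: r = 477 mm / 2 = 238.5 mm = 23.85 cm
RCF_original = 11.18 × 23.85 × (25.791)² = 11.18 × 23.85 × 665.175681 ≈ 177,364.4 × g
Your rotor: r = 167 mm = 16.7 cm
177,364.4 = 11.18 × 16.7 × (N/1000)²
(N/1000)² = 177,364.4 / 186.706 = 949.9663
N = 1000 × √949.9663 ≈ 30,821.5

30800 RPM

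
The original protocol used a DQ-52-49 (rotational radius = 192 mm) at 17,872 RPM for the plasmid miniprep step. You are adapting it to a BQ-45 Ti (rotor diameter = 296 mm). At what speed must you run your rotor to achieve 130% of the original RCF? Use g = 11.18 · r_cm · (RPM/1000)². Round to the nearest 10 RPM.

≈ 23210 RPM

Original rotor: r = 192 mm = 19.2 cm
RCF = 11.18 × r × (N/1000)²
RCF_original = 11.18 × 19.2 × (17.872)² = 11.18 × 19.2 × 319.408384 ≈ 68,562.9 × g
Target RCF = 1.3 × 68,562.9 ≈ 89,131.8 × g
Your rotor: r = 296 mm / 2 = 148 mm = 14.8 cm
89,131.8 = 11.18 × 14.8 × (N/1000)²
(N/1000)² = 89,131.8 / 165.464 = 538.6779
N = 1000 × √538.6779 ≈ 23,209.4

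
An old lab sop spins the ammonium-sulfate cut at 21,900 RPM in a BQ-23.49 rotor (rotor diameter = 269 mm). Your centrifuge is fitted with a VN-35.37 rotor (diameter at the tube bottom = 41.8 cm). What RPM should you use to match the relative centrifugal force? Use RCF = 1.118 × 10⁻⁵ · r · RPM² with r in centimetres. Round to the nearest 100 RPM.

17600 RPM

Original rotor: r = 269 mm / 2 = 134.5 mm = 13.45 cm
RCF_original = 1.118 × 10⁻⁵ × 13.45 × (21900)² = 1.118 × 10⁻⁵ × 13.45 × 479,610,000 ≈ 72,119.4 × g
Your rotor: r = 41.8 / 2 = 20.9 cm
72,119.4 = 1.118 × 10⁻⁵ × 20.9 × N²
N² = 72,119.4 / (23.3662 × 10⁻⁵) = 308,648,390
N ≈ √308,648,390 ≈ 17,568.4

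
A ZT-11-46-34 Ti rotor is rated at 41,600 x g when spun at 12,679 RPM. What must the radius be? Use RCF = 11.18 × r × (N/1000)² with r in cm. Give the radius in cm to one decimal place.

r ≈ 23.1 cm

41600 = 11.18 × r × (12.679)²
r = 41600 / (11.18 × 160.757041) = 41600 / 1797.264 ≈ 23.146 cm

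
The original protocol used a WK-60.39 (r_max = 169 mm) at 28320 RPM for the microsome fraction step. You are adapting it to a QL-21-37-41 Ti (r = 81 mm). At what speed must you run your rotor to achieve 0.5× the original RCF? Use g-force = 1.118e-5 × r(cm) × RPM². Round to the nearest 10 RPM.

≈ 28930 RPM

Original rotor: r = 169 mm = 16.9 cm
RCF = 1.118 × 10⁻⁵ × r × N²
RCF_original = 1.118 × 10⁻⁵ × 16.9 × (28320)² = 1.118 × 10⁻⁵ × 16.9 × 802,022,400 ≈ 151,535.7 × g
Target RCF = 0.5 × 151,535.7 ≈ 75,767.9 × g
Your rotor: r = 81 mm = 8.1 cm
75,767.9 = 1.118 × 10⁻⁵ × 8.1 × N²
N² = 75,767.9 / (9.0558 × 10⁻⁵) = 836,678,151
N ≈ √836,678,151 ≈ 28,925.4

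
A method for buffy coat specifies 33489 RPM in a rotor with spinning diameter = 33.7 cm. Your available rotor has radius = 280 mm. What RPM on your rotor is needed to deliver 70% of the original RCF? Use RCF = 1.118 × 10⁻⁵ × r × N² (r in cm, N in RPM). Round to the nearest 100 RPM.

21700 RPM

Original rotor: r = 33.7 / 2 = 16.85 cm
RCF = 1.118 × 10⁻⁵ × r × N²
RCF_original = 1.118 × 10⁻⁵ × 16.85 × (33489)² = 1.118 × 10⁻⁵ × 16.85 × 1,121,513,121 ≈ 211,274 × g
Target RCF = 0.7 × 211,274 ≈ 147,891.8 × g
Your rotor: r = 280 mm = 28.0 cm
147,891.8 = 1.118 × 10⁻⁵ × 28 × N²
N² = 147,891.8 / (31.304 × 10⁻⁵) = 472,437,388
N ≈ √472,437,388 ≈ 21,735.6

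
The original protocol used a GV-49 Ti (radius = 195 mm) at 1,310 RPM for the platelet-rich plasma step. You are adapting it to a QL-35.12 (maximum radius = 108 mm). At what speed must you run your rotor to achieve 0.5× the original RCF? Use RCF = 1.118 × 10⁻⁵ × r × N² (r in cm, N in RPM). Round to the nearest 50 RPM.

Original rotor: r = 195 mm = 19.5 cm
RCF_original = 1.118 × 10⁻⁵ × 19.5 × (1310)² = 1.118 × 10⁻⁵ × 19.5 × 1,716,100 ≈ 374.1 × g
Target RCF = 0.5 × 374.1 ≈ 187.1 × g
Your rotor: r = 108 mm = 10.8 cm
187.1 = 1.118 × 10⁻⁵ × 10.8 × N²
N² = 187.1 / (12.0744 × 10⁻⁵) = 1,549,559
N ≈ √1,549,559 ≈ 1,244.8

1250 RPM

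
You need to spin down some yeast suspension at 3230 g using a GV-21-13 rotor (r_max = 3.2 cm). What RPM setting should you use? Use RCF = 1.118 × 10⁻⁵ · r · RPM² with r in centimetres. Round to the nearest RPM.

3,230 = 1.118 × 10⁻⁵ × 3.2 × N²
N² = 3,230 / (3.5776 × 10⁻⁵) = 90,283,989
N ≈ √90,283,989 ≈ 9,501.8

9502 RPM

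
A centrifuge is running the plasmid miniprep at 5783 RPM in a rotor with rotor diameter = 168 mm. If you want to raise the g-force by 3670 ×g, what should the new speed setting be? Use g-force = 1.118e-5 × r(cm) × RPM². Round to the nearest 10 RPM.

≈ 8520 RPM

r = 168 mm / 2 = 84 mm = 8.4 cm
Current RCF = 1.118 × 10⁻⁵ × 8.4 × (5783)² = 1.118 × 10⁻⁵ × 8.4 × 33,443,089 ≈ 3,140.7 × g
Target RCF = 3,140.7 + 3,670 = 6,810.7 × g
N² = 6,810.7 / (9.3912 × 10⁻⁵) = 72,522,148
N ≈ √72,522,148 ≈ 8,516.0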